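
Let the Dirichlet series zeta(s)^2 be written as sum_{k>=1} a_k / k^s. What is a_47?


The Dirichlet convolution of the constant function 1 with itself gives (1 * 1)(k) = sum_{d | k} 1 = d(k), the number of positive divisors of k.
Since zeta(s) = sum_{k>=1} 1/k^s, we have zeta(s)^2 = sum_{k>=1} d(k)/k^s, so a_k = d(k).
For k = 47: the divisors are 1, 47.
Count = 2.

2


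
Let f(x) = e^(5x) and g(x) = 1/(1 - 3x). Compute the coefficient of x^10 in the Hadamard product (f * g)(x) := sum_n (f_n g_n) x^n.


Expanding: f_k = 5^k/k! (from e^(5x)) and g_k = 3^k (from 1/(1 - 3x)). So the Hadamard coefficient (f * g)_k = 5^k 3^k / k! = (15)^k / k!.
For k = 10: 15^10/10! = 576650390625/3628800 = 284765625/1792.

284765625/1792


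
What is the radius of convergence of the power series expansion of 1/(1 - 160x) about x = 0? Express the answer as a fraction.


Expanding 1/(1 - 160x) = sum_{k>=0} 160^k x^k, the series converges when |160x| < 1, i.e., |x| < 1/160.
So the radius of convergence is 1/160 = 1/160.

1/160


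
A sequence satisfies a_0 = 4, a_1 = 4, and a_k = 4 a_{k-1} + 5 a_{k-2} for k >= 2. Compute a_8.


The characteristic equation is t^2 - 4 t - 5 = 0, with roots r_1 = 5 and r_2 = -1 (so c_1 = r_1 + r_2, c_2 = -r_1 r_2 as required).
One can use the closed form a_n = A r_1^n + B r_2^n, but direct iteration is more reliable:
a_0 = 4, a_1 = 4, a_2 = 36, a_3 = 164, a_4 = 836, a_5 = 4164, a_6 = 20836, a_7 = 104164, a_8 = 520836.
So a_8 = 520836.

520836


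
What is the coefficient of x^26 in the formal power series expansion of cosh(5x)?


The Maclaurin series is cosh(t) = sum_{m>=0} t^(2m) / (2m)!, so substituting t = 5x, only even powers of x are nonzero, with coefficient of x^(2m) equal to 5^(2m) / (2m)!.
For x^26 the coefficient is 5^26/26! = 1490116119384765625/403291461126605635584000000 = 95367431640625/25810653512102760677376.

95367431640625/25810653512102760677376


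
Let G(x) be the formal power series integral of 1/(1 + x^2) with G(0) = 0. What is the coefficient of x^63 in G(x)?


1/(1 + x^2) = sum_{j>=0} (-1)^j x^(2j). Integrating termwise with G(0) = 0:
G(x) = sum_{j>=0} (-1)^j x^(2j+1) / (2j+1) = arctan(x).
Only odd powers are nonzero. For x^63 write 63 = 2*31 + 1, giving
(-1)^31 / 63 = -1/63 = -1/63.

-1/63


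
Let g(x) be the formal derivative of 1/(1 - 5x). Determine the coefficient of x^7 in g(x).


Differentiate termwise: d/dx sum_{k>=0} 5^k x^k = sum_{k>=1} k 5^k x^(k-1) = sum_{j>=0} (j+1) 5^(j+1) x^j.
Equivalently, d/dx [1/(1 - 5x)] = 5/(1 - 5x)^2.
For j = 7: 8 * 5^8 = 8 * 390625 = 3125000.

3125000


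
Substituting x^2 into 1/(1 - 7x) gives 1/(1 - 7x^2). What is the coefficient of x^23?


Since 1/(1 - 7x^2) only has even powers of x,
the coefficient of x^23 (odd) is 0.

0


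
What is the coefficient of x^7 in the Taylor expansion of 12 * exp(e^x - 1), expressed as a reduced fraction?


exp(e^x - 1) = sum_{k>=0} Bell_k x^k / k!, where Bell_k is the k-th Bell number.
So the coefficient of x^7 is 12 * Bell_7 / 7!.
Computing: Bell_7 = 877 and 7! = 5040, giving
12 * 877/5040 = 877/420.

877/420


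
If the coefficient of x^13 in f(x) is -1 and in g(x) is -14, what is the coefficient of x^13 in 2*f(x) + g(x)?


Scalar multiplication scales coefficients: 2 * -1 = -2.
Then add the g coefficient: -2 + -14
= -16

-16


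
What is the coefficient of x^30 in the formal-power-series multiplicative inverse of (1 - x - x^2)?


Let the inverse be f(x) = sum_{k>=0} a_k x^k. From f(x) * (1 - x - x^2) = 1 and matching coefficients:
 x^0: a_0 = 1.
 x^1: a_1 - a_0 = 0, so a_1 = 1.
 x^k (k >= 2): a_k - a_{k-1} - a_{k-2} = 0, i.e. a_k = a_{k-1} + a_{k-2}.
This is the Fibonacci-type recurrence shifted so that a_0 = a_1 = 1.
Iterating: a_0=1, a_1=1, a_2=2, a_3=3, a_4=5, a_5=8, a_6=13, a_7=21, a_8=34, a_9=55, ...
a_30 = 1346269.

1346269


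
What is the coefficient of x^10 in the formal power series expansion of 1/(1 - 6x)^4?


The general identity 1/(1 - c x)^r = sum_{k>=0} c^k C(k + r - 1, r - 1) x^k follows by substituting y = c x into 1/(1 - y)^r = sum_{k>=0} C(k + r - 1, r - 1) y^k.
For c = 6, r = 4, k = 10:
6^10 * C(13, 3) = 60466176 * 286 = 17293326336.

17293326336


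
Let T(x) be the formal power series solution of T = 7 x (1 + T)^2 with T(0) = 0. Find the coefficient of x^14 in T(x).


Apply the Lagrange inversion formula: if T = 7 x * phi(T) with phi(t) = (1 + t)^2, then [x^n] T = 7^n * (1/n) [t^(n-1)] phi(t)^n = 7^n * (1/n) [t^(n-1)] (1 + t)^(2n) = 7^n * (1/n) C(2n, n-1).
Using the identity C(2n, n-1) = C(2n, n) * n / (n+1), the unscaled factor equals C(2n, n) / (n+1) = C_n, the n-th Catalan number.
For n = 14: C_14 = C(28, 14) / 15 = 40116600/15 = 2674440.
With the 7^14 = 678223072849 factor, the coefficient is 678223072849 * 2674440 = 1813866914950279560.

1813866914950279560


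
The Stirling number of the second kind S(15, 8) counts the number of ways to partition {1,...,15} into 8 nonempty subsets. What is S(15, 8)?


Using the explicit formula S(n,k) = (1/k!) sum_{j=0}^{k} (-1)^(k-j) C(k,j) j^n:
S(15, 8) = 216627840
Equivalently, S(n,k) is n! times the coefficient of x^n in the EGF (e^x - 1)^k / k!.

216627840


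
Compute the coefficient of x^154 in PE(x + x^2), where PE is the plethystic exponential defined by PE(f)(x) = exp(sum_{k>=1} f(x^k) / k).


With f(x) = x + x^2, the exponent is sum_{k>=1} (x^k + x^(2k)) / k = -ln(1 - x) - ln(1 - x^2). Exponentiating:
PE(x + x^2) = 1 / ((1 - x)(1 - x^2)).
This is the generating function for partitions of n into parts of size 1 or 2. The number of 2's can be any j in 0..77, and the rest are 1's, so
[x^154] = floor(154/2) + 1 = 78.

78


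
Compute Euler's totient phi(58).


phi(n) counts integers in [1, n] coprime to n. Using the multiplicative formula phi(n) = n * prod_{p | n} (1 - 1/p):
58 = 2 * 29, so
phi(58) = 58 * (1 - 1/2) * (1 - 1/29) = 28.

28


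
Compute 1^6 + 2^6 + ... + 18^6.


This power sum has a closed form given by Faulhaber's formula
sum_{k=1}^{m} k^p = (1 / (p + 1)) * sum_{j=0}^{p} C(p + 1, j) B_j m^(p + 1 - j),
but for small m direct computation is fastest:
1 + 64 + 729 + 4096 + 15625 + 46656 + 117649 + 262144 + 531441 + 1000000 + 1771561 + 2985984 + 4826809 + 7529536 + 11390625 + 16777216 + 24137569 + 34012224 = 105409929.

105409929


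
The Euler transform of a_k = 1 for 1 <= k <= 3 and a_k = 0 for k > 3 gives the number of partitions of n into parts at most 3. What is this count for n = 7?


Partitions of 7 into parts at most 3:
Using generating function (1-x)^(-1)(1-x^2)^(-1)(1-x^3)^(-1),
the coefficient of x^7 = 8

8


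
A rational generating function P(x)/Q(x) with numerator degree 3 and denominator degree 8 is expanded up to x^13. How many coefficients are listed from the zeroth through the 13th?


Expanding up to x^13 gives the coefficients for x^0, x^1, ..., x^13.
That is 13 + 1 = 14 coefficients in total.

14


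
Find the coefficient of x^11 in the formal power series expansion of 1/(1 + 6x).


Write 1/(1 + c x) = 1/(1 - (-c) x) and apply the geometric-series identity
1/(1 - y) = sum_{k>=0} y^k to get 1/(1 + c x) = sum_{k>=0} (-c)^k x^k.
So the coefficient of x^k is (-c)^k = (-1)^k * c^k.
Here c = 6 and k = 11:
(-6)^11 = -1 * 362797056 = -362797056

-362797056


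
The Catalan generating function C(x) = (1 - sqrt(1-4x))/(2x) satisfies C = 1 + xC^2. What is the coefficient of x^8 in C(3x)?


Substituting x -> 3x scales the n-th coefficient by 3^n, so [x^8] C(3x) = 3^8 * C_8.
C_8 = C(2*8, 8)/(9) = 12870/9 = 1430.
So 3^8 * 1430 = 6561 * 1430 = 9382230.

9382230


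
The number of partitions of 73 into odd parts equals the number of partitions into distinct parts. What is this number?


Computing partitions of 73 into odd parts (1, 3, 5, ...):
Using the generating function prod_{k>=0} 1/(1-x^(2k+1)),
the count is 40026

40026


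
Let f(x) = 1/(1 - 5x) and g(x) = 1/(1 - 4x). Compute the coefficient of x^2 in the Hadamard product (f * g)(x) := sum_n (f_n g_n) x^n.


f has coefficients f_k = 5^k and g has coefficients g_k = 4^k, so the Hadamard product has coefficient (f*g)_k = 5^k * 4^k = 20^k.
For k = 2: 20^2 = 400.

400


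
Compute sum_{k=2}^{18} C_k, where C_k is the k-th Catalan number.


C_2 through C_18: 2, 5, 14, 42, 132, 429, 1430, 4862, 16796, 58786, 208012, 742900, 2674440, 9694845, 35357670, 129644790, 477638700
Sum = 2 + 5 + 14 + 42 + 132 + 429 + 1430 + 4862 + 16796 + 58786 + 208012 + 742900 + 2674440 + 9694845 + 35357670 + 129644790 + 477638700
= 656043855

656043855


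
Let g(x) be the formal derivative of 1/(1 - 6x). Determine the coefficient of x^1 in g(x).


Differentiate termwise: d/dx sum_{k>=0} 6^k x^k = sum_{k>=1} k 6^k x^(k-1) = sum_{j>=0} (j+1) 6^(j+1) x^j.
Equivalently, d/dx [1/(1 - 6x)] = 6/(1 - 6x)^2.
For j = 1: 2 * 6^2 = 2 * 36 = 72.

72


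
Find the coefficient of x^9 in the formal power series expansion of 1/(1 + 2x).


Write 1/(1 + c x) = 1/(1 - (-c) x) and apply the geometric-series identity
1/(1 - y) = sum_{k>=0} y^k to get 1/(1 + c x) = sum_{k>=0} (-c)^k x^k.
So the coefficient of x^k is (-c)^k = (-1)^k * c^k.
Here c = 2 and k = 9:
(-2)^9 = -1 * 512 = -512

-512


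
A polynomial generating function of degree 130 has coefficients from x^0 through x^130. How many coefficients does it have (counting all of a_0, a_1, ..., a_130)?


A polynomial of degree 130 takes the form a_0 + a_1 x + ... + a_130 x^130.
The number of coefficients is 130 + 1 = 131.

131


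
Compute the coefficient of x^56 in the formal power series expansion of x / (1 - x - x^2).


Let f(x) = sum_{k>=0} a_k x^k. Multiplying f(x) * (1 - x - x^2) = x and matching coefficients gives a_0 = 0, a_1 = 1, and a_k = a_{k-1} + a_{k-2} for k >= 2. These are the Fibonacci numbers F_k.
Iterating from F_0 = 0, F_1 = 1:
F_0=0, F_1=1, F_2=1, F_3=2, F_4=3, F_5=5, F_6=8, F_7=13, F_8=21, F_9=34, ...
F_56 = 225851433717.

225851433717


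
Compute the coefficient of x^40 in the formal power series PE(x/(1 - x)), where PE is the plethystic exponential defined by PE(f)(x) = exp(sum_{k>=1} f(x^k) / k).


For f(x) = x/(1 - x) we have
sum_{k>=1} f(x^k) / k = sum_{k>=1} (1/k) * x^k / (1 - x^k) = sum_{k, m >= 1} x^(k m) / k,
which after exponentiating simplifies to
PE(x/(1 - x)) = prod_{k>=1} 1 / (1 - x^k).
This is the generating function for the partition function p(n), so the coefficient of x^40 is p(40).
Computing p(40) by dynamic programming over parts 1, 2, ..., 40: p(40) = 37338.

37338


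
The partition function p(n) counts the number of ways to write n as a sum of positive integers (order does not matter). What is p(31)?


Using the generating function prod_{k>=1} 1/(1-x^k), we compute p(31).
By dynamic programming over parts 1 through 31:
p(31) = 6842

6842


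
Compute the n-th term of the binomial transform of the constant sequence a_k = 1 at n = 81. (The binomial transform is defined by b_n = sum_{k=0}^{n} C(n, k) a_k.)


With a_k = 1 for all k, b_n = sum_{k=0}^{n} C(n, k) = 2^n by the binomial theorem.
For n = 81: 2^81 = 2417851639229258349412352.

2417851639229258349412352


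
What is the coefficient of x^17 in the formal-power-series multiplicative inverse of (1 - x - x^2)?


Let the inverse be f(x) = sum_{k>=0} a_k x^k. From f(x) * (1 - x - x^2) = 1 and matching coefficients:
 x^0: a_0 = 1.
 x^1: a_1 - a_0 = 0, so a_1 = 1.
 x^k (k >= 2): a_k - a_{k-1} - a_{k-2} = 0, i.e. a_k = a_{k-1} + a_{k-2}.
This is the Fibonacci-type recurrence shifted so that a_0 = a_1 = 1.
Iterating: a_0=1, a_1=1, a_2=2, a_3=3, a_4=5, a_5=8, a_6=13, a_7=21, a_8=34, a_9=55, ...
a_17 = 2584.

2584


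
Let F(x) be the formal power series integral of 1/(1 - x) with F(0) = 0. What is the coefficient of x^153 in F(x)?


1/(1 - x) = sum_{k>=0} x^k. Integrating termwise and using F(0) = 0 gives
F(x) = sum_{k>=0} x^(k+1) / (k+1) = sum_{m>=1} x^m / m = -ln(1 - x).
So the coefficient of x^153 is 1/153 = 1/153.

1/153


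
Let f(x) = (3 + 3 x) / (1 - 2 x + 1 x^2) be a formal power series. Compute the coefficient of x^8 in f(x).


Write f(x) = sum_{k>=0} a_k x^k. Multiplying both sides by 1 - 2 x + 1 x^2 gives
(1 - 2 x + 1 x^2) sum_{k>=0} a_k x^k = 3 + 3 x.
Matching coefficients:
 x^0: a_0 = 3
 x^1: a_1 - 2 a_0 = 3  =>  a_1 = 2*3 + 3 = 9
 x^k (k >= 2): a_k = 2 a_{k-1} - 1 a_{k-2}.
Iterating: a_2 = 15, a_3 = 21, a_4 = 27, a_5 = 33, a_6 = 39, a_7 = 45, a_8 = 51.
So the coefficient of x^8 is 51.

51


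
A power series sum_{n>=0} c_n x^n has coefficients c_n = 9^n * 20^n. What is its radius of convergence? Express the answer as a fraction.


By the root test (Cauchy-Hadamard), the radius is R = 1 / limsup_n |c_n|^(1/n).
Here |c_n|^(1/n) = (9^n * 20^n)^(1/n) = 9 * 20 = 180 for all n.
So R = 1/180 = 1/180.

1/180


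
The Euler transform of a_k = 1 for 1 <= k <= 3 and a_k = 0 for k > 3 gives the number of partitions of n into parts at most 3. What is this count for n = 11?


Partitions of 11 into parts at most 3:
Using generating function (1-x)^(-1)(1-x^2)^(-1)(1-x^3)^(-1),
the coefficient of x^11 = 16

16


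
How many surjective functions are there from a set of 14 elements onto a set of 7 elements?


By inclusion-exclusion on which target elements are missed, the number of surjections from an n-set onto a k-set is
surj(n, k) = sum_{j=0}^{k} (-1)^j C(k, j) (k - j)^n.
Equivalently surj(n, k) = k! * S(n, k), where S(n, k) is the Stirling number of the second kind.
For n = 14, k = 7:
S(14, 7) = 49329280, so
surj = 7! * 49329280 = 5040 * 49329280 = 248619571200.

248619571200


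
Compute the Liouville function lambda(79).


The Liouville function is lambda(k) = (-1)^Omega(k), where Omega(k) counts the prime factors of k with multiplicity.
Factoring: 79 = 79, so Omega(79) = 1.
lambda(79) = (-1)^1 = -1.

-1


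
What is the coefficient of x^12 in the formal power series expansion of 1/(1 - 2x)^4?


The general identity 1/(1 - c x)^r = sum_{k>=0} c^k C(k + r - 1, r - 1) x^k follows by substituting y = c x into 1/(1 - y)^r = sum_{k>=0} C(k + r - 1, r - 1) y^k.
For c = 2, r = 4, k = 12:
2^12 * C(15, 3) = 4096 * 455 = 1863680.

1863680


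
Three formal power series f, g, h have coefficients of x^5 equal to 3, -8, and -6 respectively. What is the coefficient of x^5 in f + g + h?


Series addition is componentwise:
3 + -8 + -6
= -11

-11


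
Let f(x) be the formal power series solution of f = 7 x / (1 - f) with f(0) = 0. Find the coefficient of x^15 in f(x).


Apply Lagrange inversion: f = 7 x * phi(f) with phi(t) = 1/(1 - t), so
[x^n] f = 7^n * (1/n) [t^(n-1)] phi(t)^n = 7^n * (1/n) [t^(n-1)] (1 - t)^(-n) = 7^n * (1/n) C(2n - 2, n - 1) = 7^n * C_{n-1}.
For n = 15: C_14 = C(28, 14) / 15 = 40116600/15 = 2674440.
With the 7^15 = 4747561509943 factor, the coefficient is 4747561509943 * 2674440 = 12697068404651956920.

12697068404651956920


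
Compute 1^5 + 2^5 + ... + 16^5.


This power sum has a closed form given by Faulhaber's formula
sum_{k=1}^{m} k^p = (1 / (p + 1)) * sum_{j=0}^{p} C(p + 1, j) B_j m^(p + 1 - j),
but for small m direct computation is fastest:
1 + 32 + 243 + 1024 + 3125 + 7776 + 16807 + 32768 + 59049 + 100000 + 161051 + 248832 + 371293 + 537824 + 759375 + 1048576 = 3347776.

3347776


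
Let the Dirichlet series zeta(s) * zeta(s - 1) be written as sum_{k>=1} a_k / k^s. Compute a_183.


Convolution gives a_k = sum_{d | k} d * 1 = sum_{d | k} d = sigma(k), the sum of positive divisors of k.
For k = 183, the divisors are 1, 3, 61, 183, so
sigma(183) = 1 + 3 + 61 + 183 = 248.

248


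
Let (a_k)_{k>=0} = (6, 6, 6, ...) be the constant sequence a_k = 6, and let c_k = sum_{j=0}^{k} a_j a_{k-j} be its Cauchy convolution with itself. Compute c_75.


Since a_j = 6 for all j >= 0, the convolution sum becomes
c_k = sum_{j=0}^{k} 6 * 6 = 36 * (k + 1).
Equivalently, the generating function of (a_k) is 6/(1 - x) and its square is 36/(1 - x)^2 = sum_{k>=0} 36(k + 1) x^k.
For k = 75: 36 * 76 = 2736.

2736


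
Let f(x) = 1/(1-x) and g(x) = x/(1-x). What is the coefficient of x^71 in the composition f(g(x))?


First simplify the composition: f(g(x)) = 1/(1 - x/(1-x)) = (1-x)/((1-x) - x) = (1-x)/(1-2x).
Now extract the coefficient. Write (1-x)/(1-2x) = 1/(1-2x) - x/(1-2x).
The coefficient of x^n in 1/(1-2x) is 2^n, and in x/(1-2x) is 2^(n-1) (for n >= 1).
So the coefficient of x^71 is 2^71 - 2^70 = 2361183241434822606848 - 1180591620717411303424 = 1180591620717411303424.

1180591620717411303424


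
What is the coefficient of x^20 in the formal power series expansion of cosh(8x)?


The Maclaurin series is cosh(t) = sum_{m>=0} t^(2m) / (2m)!, so substituting t = 8x, only even powers of x are nonzero, with coefficient of x^(2m) equal to 8^(2m) / (2m)!.
For x^20 the coefficient is 8^20/20! = 1152921504606846976/2432902008176640000 = 4398046511104/9280784638125.

4398046511104/9280784638125


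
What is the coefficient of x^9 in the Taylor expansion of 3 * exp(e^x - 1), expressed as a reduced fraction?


exp(e^x - 1) = sum_{k>=0} Bell_k x^k / k!, where Bell_k is the k-th Bell number.
So the coefficient of x^9 is 3 * Bell_9 / 9!.
Computing: Bell_9 = 21147 and 9! = 362880, giving
3 * 21147/362880 = 1007/5760.

1007/5760


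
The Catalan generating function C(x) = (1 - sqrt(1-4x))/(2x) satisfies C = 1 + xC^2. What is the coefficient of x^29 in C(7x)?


Substituting x -> 7x scales the n-th coefficient by 7^n, so [x^29] C(7x) = 7^29 * C_29.
C_29 = C(2*29, 29)/(30) = 30067266499541040/30 = 1002242216651368.
So 7^29 * 1002242216651368 = 3219905755813179726837607 * 1002242216651368 = 3227125482114699703784517164127870396376.

3227125482114699703784517164127870396376


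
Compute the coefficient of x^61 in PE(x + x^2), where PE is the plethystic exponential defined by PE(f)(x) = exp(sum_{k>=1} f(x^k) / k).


With f(x) = x + x^2, the exponent is sum_{k>=1} (x^k + x^(2k)) / k = -ln(1 - x) - ln(1 - x^2). Exponentiating:
PE(x + x^2) = 1 / ((1 - x)(1 - x^2)).
This is the generating function for partitions of n into parts of size 1 or 2. The number of 2's can be any j in 0..30, and the rest are 1's, so
[x^61] = floor(61/2) + 1 = 31.

31


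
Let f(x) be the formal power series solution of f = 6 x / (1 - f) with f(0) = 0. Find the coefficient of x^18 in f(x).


Apply Lagrange inversion: f = 6 x * phi(f) with phi(t) = 1/(1 - t), so
[x^n] f = 6^n * (1/n) [t^(n-1)] phi(t)^n = 6^n * (1/n) [t^(n-1)] (1 - t)^(-n) = 6^n * (1/n) C(2n - 2, n - 1) = 6^n * C_{n-1}.
For n = 18: C_17 = C(34, 17) / 18 = 2333606220/18 = 129644790.
With the 6^18 = 101559956668416 factor, the coefficient is 101559956668416 * 129644790 = 13166719254685891952640.

13166719254685891952640


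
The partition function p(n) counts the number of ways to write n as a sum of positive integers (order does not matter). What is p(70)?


Using the generating function prod_{k>=1} 1/(1-x^k), we compute p(70).
By dynamic programming over parts 1 through 70:
p(70) = 4087968

4087968


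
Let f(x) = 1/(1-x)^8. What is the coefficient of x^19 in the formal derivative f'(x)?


Differentiate: d/dx [ 1/(1-x)^r ] = r / (1-x)^(r+1).
Here r = 8, so f'(x) = 8 / (1-x)^9.
The expansion of 1/(1-x)^(r+1) has coefficient of x^n equal to C(n+r, r).
So the coefficient of x^19 in f'(x) is
8 * C(27, 8) = 8 * 2220075 = 17760600

17760600


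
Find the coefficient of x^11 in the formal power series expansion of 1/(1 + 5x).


Write 1/(1 + c x) = 1/(1 - (-c) x) and apply the geometric-series identity
1/(1 - y) = sum_{k>=0} y^k to get 1/(1 + c x) = sum_{k>=0} (-c)^k x^k.
So the coefficient of x^k is (-c)^k = (-1)^k * c^k.
Here c = 5 and k = 11:
(-5)^11 = -1 * 48828125 = -48828125

-48828125


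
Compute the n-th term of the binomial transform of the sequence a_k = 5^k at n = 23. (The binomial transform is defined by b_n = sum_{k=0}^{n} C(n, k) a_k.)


With a_k = 5^k, b_n = sum_{k=0}^{n} C(n, k) 5^k = (1 + 5)^n by the binomial theorem.
For n = 23: (1 + 5)^23 = 6^23 = 789730223053602816.

789730223053602816


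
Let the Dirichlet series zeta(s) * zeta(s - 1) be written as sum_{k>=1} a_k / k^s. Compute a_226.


Convolution gives a_k = sum_{d | k} d * 1 = sum_{d | k} d = sigma(k), the sum of positive divisors of k.
For k = 226, the divisors are 1, 2, 113, 226, so
sigma(226) = 1 + 2 + 113 + 226 = 342.

342


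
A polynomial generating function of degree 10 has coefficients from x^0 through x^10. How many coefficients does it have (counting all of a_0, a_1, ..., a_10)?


A polynomial of degree 10 takes the form a_0 + a_1 x + ... + a_10 x^10.
The number of coefficients is 10 + 1 = 11.

11


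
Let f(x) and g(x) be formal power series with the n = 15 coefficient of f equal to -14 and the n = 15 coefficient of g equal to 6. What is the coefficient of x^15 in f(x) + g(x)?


Addition of formal power series is termwise.
The coefficient of x^15 in f + g = -14 + 6
= -8

-8


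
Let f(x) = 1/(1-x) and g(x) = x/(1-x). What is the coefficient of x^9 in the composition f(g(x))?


First simplify the composition: f(g(x)) = 1/(1 - x/(1-x)) = (1-x)/((1-x) - x) = (1-x)/(1-2x).
Now extract the coefficient. Write (1-x)/(1-2x) = 1/(1-2x) - x/(1-2x).
The coefficient of x^n in 1/(1-2x) is 2^n, and in x/(1-2x) is 2^(n-1) (for n >= 1).
So the coefficient of x^9 is 2^9 - 2^8 = 512 - 256 = 256.

256


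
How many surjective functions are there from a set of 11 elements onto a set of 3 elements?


By inclusion-exclusion on which target elements are missed, the number of surjections from an n-set onto a k-set is
surj(n, k) = sum_{j=0}^{k} (-1)^j C(k, j) (k - j)^n.
Equivalently surj(n, k) = k! * S(n, k), where S(n, k) is the Stirling number of the second kind.
For n = 11, k = 3:
S(11, 3) = 28501, so
surj = 3! * 28501 = 6 * 28501 = 171006.

171006


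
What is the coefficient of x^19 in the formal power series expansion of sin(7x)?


The Maclaurin series is sin(t) = sum_{k>=0} (-1)^k t^(2k+1) / (2k+1)!, so substituting t = 7x, only odd powers of x are nonzero, with coefficient of x^(2k+1) equal to (-1)^k 7^(2k+1) / (2k+1)!.
Write 19 = 2*9 + 1, giving the coefficient (-1)^9 * 7^19 / 19! = -11398895185373143/121645100408832000 = -232630513987207/2482553069568000.

-232630513987207/2482553069568000


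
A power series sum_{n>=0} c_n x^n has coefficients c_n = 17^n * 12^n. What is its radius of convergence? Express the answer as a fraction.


By the root test (Cauchy-Hadamard), the radius is R = 1 / limsup_n |c_n|^(1/n).
Here |c_n|^(1/n) = (17^n * 12^n)^(1/n) = 17 * 12 = 204 for all n.
So R = 1/204 = 1/204.

1/204


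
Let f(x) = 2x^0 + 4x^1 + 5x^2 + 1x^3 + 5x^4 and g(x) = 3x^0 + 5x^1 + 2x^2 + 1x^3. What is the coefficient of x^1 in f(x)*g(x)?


Cauchy product at x^1:
2*5 + 4*3
= 22

22


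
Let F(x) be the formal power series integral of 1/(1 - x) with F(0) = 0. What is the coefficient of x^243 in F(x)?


1/(1 - x) = sum_{k>=0} x^k. Integrating termwise and using F(0) = 0 gives
F(x) = sum_{k>=0} x^(k+1) / (k+1) = sum_{m>=1} x^m / m = -ln(1 - x).
So the coefficient of x^243 is 1/243 = 1/243.

1/243


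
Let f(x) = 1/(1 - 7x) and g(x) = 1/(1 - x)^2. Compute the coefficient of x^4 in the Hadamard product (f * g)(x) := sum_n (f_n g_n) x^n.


f has coefficients f_k = 7^k. For g = 1/(1 - x)^2 the coefficient is g_k = C(k + 1, 1) = k + 1. The Hadamard coefficient is (f * g)_k = 7^k * (k + 1).
For k = 4: 7^4 * 5 = 2401 * 5 = 12005.

12005


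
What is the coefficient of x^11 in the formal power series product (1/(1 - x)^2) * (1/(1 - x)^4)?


Combine the factors: (1/(1 - x)^2) * (1/(1 - x)^4) = 1/(1 - x)^6.
Then use 1/(1 - x)^r = sum_{k>=0} C(k + r - 1, r - 1) x^k with r = 6 and k = 11:
C(16, 5) = 4368.

4368


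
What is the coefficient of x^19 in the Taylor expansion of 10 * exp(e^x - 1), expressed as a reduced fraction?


exp(e^x - 1) = sum_{k>=0} Bell_k x^k / k!, where Bell_k is the k-th Bell number.
So the coefficient of x^19 is 10 * Bell_19 / 19!.
Computing: Bell_19 = 5832742205057 and 19! = 121645100408832000, giving
10 * 5832742205057/121645100408832000 = 5832742205057/12164510040883200.

5832742205057/12164510040883200


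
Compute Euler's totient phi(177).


phi(n) counts integers in [1, n] coprime to n. Using the multiplicative formula phi(n) = n * prod_{p | n} (1 - 1/p):
177 = 3 * 59, so
phi(177) = 177 * (1 - 1/3) * (1 - 1/59) = 116.

116


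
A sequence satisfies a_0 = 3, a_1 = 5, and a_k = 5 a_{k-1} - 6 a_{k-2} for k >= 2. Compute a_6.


The characteristic equation is t^2 - 5 t + 6 = 0, with roots r_1 = 3 and r_2 = 2 (so c_1 = r_1 + r_2, c_2 = -r_1 r_2 as required).
One can use the closed form a_n = A r_1^n + B r_2^n, but direct iteration is more reliable:
a_0 = 3, a_1 = 5, a_2 = 7, a_3 = 5, a_4 = -17, a_5 = -115, a_6 = -473.
So a_6 = -473.

-473


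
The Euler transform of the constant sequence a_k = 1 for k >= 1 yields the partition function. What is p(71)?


The Euler transform converts the sequence a_k = 1 into the number of integer partitions.
Using the recurrence or dynamic programming:
p(71) = 4697205

4697205


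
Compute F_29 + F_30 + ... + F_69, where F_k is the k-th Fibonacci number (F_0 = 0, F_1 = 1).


Use the identity sum_{k=0}^{N} F_k = F_{N+2} - 1 (which follows from F_{k+2} - F_{k+1} = F_k). Then
sum_{k=29}^{69} F_k = (F_{71} - 1) - (F_{30} - 1) = F_{71} - F_{30}.
Computing: F_{71} = 308061521170129, F_{30} = 832040, so
Sum = 308061521170129 - 832040 = 308061520338089.

308061520338089


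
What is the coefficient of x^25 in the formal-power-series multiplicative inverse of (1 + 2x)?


The inverse is 1/(1 + 2x). Apply the geometric identity 1/(1 - y) = sum_{k>=0} y^k with y = -2x:
1/(1 + 2x) = sum_{k>=0} (-2)^k x^k.
So the coefficient of x^25 is (-2)^25 = -33554432.

-33554432


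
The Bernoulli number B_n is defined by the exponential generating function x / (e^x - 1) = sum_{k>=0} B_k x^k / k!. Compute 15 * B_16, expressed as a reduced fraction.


Bernoulli numbers can also be computed recursively via B_0 = 1 and sum_{j=0}^{m} C(m+1, j) B_j = 0 for m >= 1. Odd-index Bernoulli numbers vanish for k >= 3.
Computing B_16 = -3617/510, so 15 * B_16 = 15 * -3617/510 = -3617/34.

-3617/34


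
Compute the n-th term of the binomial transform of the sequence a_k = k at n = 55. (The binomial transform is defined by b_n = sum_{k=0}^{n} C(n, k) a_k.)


With a_k = k, b_n = sum_{k=0}^{n} C(n, k) k. Using k * C(n, k) = n * C(n-1, k-1) gives b_n = n * sum_{k>=1} C(n-1, k-1) = n * 2^(n-1).
For n = 55: 55 * 2^54 = 55 * 18014398509481984 = 990791918021509120.

990791918021509120


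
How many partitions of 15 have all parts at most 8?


Using the generating function (1-x)^(-1)(1-x^2)^(-1)...(1-x^8)^(-1),
the coefficient of x^15 counts these restricted partitions.
Result = 146

146


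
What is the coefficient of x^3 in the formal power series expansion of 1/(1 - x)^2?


The expansion 1/(1 - x)^r = sum_{k>=0} C(k + r - 1, r - 1) x^k follows from the multiset / negative-binomial theorem (or from repeated differentiation of the geometric series).
For r = 2 and k = 3:
C(4, 1) = 24 / (1 * 6) = 4.

4


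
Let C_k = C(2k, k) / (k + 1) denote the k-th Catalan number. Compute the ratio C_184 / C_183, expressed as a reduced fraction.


Using C_k = (2k)! / (k! (k+1)!), the ratio C_{k+1}/C_k simplifies to
C_{k+1}/C_k = [(2k+2)! / ((k+1)! (k+2)!)] * [k! (k+1)! / (2k)!]
 = (2k+2)(2k+1) / ((k+1)(k+2)) = 2(2k+1) / (k+2).
For k = 183: 2(2*183 + 1) / (183 + 2) = 734/185 = 734/185.

734/185


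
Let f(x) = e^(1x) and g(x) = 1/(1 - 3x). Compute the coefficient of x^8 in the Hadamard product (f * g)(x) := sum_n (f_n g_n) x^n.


Expanding: f_k = 1^k/k! (from e^(1x)) and g_k = 3^k (from 1/(1 - 3x)). So the Hadamard coefficient (f * g)_k = 1^k 3^k / k! = (3)^k / k!.
For k = 8: 3^8/8! = 6561/40320 = 729/4480.

729/4480


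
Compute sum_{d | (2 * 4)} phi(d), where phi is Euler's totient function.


First, 2 * 4 = 8. One classical identity is sum_{d | n} phi(d) = n (each k in [1, n] has a unique gcd with n, and among the k's with gcd(k, n) = n/d there are phi(d) of them). So the sum equals 8. We also verify directly:
Divisors of 8: 1, 2, 4, 8.
phi values: 1, 1, 2, 4.
Sum = 8.

8


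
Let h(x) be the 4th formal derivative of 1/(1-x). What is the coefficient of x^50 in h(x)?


Differentiating 4 times: d^4/dx^4 [1/(1-x)] = 4!/(1-x)^5.
The expansion 1/(1-x)^5 = sum_{k>=0} C(k+4, 4) x^k, so the coefficient of x^n in 4!/(1-x)^5 is 4! * C(n+4, 4).
For n = 50: 24 * C(54, 4) = 24 * 316251 = 7590024

7590024


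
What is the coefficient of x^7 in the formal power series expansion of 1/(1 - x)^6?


The negative binomial / multiset identity is
1/(1 - x)^r = sum_{k>=0} C(k + r - 1, r - 1) x^k.
Here r = 6 and k = 7, so the coefficient is
C(7 + 5, 5) = C(12, 5)
= 792

792


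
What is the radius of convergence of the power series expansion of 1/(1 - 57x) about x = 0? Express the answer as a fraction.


Expanding 1/(1 - 57x) = sum_{k>=0} 57^k x^k, the series converges when |57x| < 1, i.e., |x| < 1/57.
So the radius of convergence is 1/57 = 1/57.

1/57


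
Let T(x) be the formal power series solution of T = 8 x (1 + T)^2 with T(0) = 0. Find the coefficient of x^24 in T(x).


Apply the Lagrange inversion formula: if T = 8 x * phi(T) with phi(t) = (1 + t)^2, then [x^n] T = 8^n * (1/n) [t^(n-1)] phi(t)^n = 8^n * (1/n) [t^(n-1)] (1 + t)^(2n) = 8^n * (1/n) C(2n, n-1).
Using the identity C(2n, n-1) = C(2n, n) * n / (n+1), the unscaled factor equals C(2n, n) / (n+1) = C_n, the n-th Catalan number.
For n = 24: C_24 = C(48, 24) / 25 = 32247603683100/25 = 1289904147324.
With the 8^24 = 4722366482869645213696 factor, the coefficient is 4722366482869645213696 * 1289904147324 = 6091400111437406562014936646549504.

6091400111437406562014936646549504


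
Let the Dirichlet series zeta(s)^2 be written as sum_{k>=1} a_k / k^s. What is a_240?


The Dirichlet convolution of the constant function 1 with itself gives (1 * 1)(k) = sum_{d | k} 1 = d(k), the number of positive divisors of k.
Since zeta(s) = sum_{k>=1} 1/k^s, we have zeta(s)^2 = sum_{k>=1} d(k)/k^s, so a_k = d(k).
For k = 240: the divisors are 1, 2, 3, 4, 5, 6, 8, 10, 12, 15, 16, 20, 24, 30, 40, 48, 60, 80, 120, 240.
Count = 20.

20


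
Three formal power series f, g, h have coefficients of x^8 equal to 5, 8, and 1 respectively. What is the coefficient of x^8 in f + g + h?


Series addition is componentwise:
5 + 8 + 1
= 14

14


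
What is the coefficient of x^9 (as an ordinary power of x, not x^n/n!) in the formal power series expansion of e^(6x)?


The exponential series is e^y = sum_{k>=0} y^k / k!. Substituting y = 6x gives
e^(6x) = sum_{k>=0} 6^k x^k / k!.
So the coefficient of x^n is a^n/n! with a = 6, n = 9:
6^9 / 9! = 10077696/362880 = 972/35

972/35


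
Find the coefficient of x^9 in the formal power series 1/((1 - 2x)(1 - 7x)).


By partial fractions or Cauchy convolution:
The coefficient equals sum_{k=0}^{9} 2^k * 7^(9-k).
= 56494845

56494845


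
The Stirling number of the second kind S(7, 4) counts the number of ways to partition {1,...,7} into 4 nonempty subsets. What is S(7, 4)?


Using the explicit formula S(n,k) = (1/k!) sum_{j=0}^{k} (-1)^(k-j) C(k,j) j^n:
S(7, 4) = 350
Equivalently, S(n,k) is n! times the coefficient of x^n in the EGF (e^x - 1)^k / k!.

350


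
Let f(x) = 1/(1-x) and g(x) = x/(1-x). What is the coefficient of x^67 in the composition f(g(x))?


First simplify the composition: f(g(x)) = 1/(1 - x/(1-x)) = (1-x)/((1-x) - x) = (1-x)/(1-2x).
Now extract the coefficient. Write (1-x)/(1-2x) = 1/(1-2x) - x/(1-2x).
The coefficient of x^n in 1/(1-2x) is 2^n, and in x/(1-2x) is 2^(n-1) (for n >= 1).
So the coefficient of x^67 is 2^67 - 2^66 = 147573952589676412928 - 73786976294838206464 = 73786976294838206464.

73786976294838206464


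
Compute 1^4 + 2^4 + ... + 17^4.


This power sum has a closed form given by Faulhaber's formula
sum_{k=1}^{m} k^p = (1 / (p + 1)) * sum_{j=0}^{p} C(p + 1, j) B_j m^(p + 1 - j),
but for small m direct computation is fastest:
1 + 16 + 81 + 256 + 625 + 1296 + 2401 + 4096 + 6561 + 10000 + 14641 + 20736 + 28561 + 38416 + 50625 + 65536 + 83521 = 327369.

327369


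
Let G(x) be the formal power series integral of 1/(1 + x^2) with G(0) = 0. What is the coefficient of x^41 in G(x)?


1/(1 + x^2) = sum_{j>=0} (-1)^j x^(2j). Integrating termwise with G(0) = 0:
G(x) = sum_{j>=0} (-1)^j x^(2j+1) / (2j+1) = arctan(x).
Only odd powers are nonzero. For x^41 write 41 = 2*20 + 1, giving
(-1)^20 / 41 = 1/41 = 1/41.

1/41


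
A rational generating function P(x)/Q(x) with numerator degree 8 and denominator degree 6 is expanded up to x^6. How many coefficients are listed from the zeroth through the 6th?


Expanding up to x^6 gives the coefficients for x^0, x^1, ..., x^6.
That is 6 + 1 = 7 coefficients in total.

7


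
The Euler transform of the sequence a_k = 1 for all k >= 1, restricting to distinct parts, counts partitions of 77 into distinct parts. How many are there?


Partitions of 77 into distinct parts can be computed via generating function.
Product (1+x)(1+x^2)(1+x^3)...
The coefficient of x^77 = 58499

58499


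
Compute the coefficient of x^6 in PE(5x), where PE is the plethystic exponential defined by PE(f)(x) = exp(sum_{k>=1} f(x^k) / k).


With f(x) = 5x, the exponent is sum_{k>=1} 5 x^k / k = 5 * (-ln(1 - x)). Exponentiating:
PE(5x) = exp(-5 ln(1 - x)) = 1/(1 - x)^5.
By the negative binomial expansion, [x^n] 1/(1 - x)^5 = C(n + 4, 4).
For n = 6: C(10, 4) = 210.

210


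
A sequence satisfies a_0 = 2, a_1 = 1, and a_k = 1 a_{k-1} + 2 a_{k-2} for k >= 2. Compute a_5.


The characteristic equation is t^2 - 1 t - 2 = 0, with roots r_1 = 2 and r_2 = -1 (so c_1 = r_1 + r_2, c_2 = -r_1 r_2 as required).
One can use the closed form a_n = A r_1^n + B r_2^n, but direct iteration is more reliable:
a_0 = 2, a_1 = 1, a_2 = 5, a_3 = 7, a_4 = 17, a_5 = 31.
So a_5 = 31.

31


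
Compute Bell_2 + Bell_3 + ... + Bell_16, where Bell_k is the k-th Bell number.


Recall Bell_k counts set partitions of a k-set (with Bell_0 = 1 by convention).
Bell_2 through Bell_16: 2, 5, 15, 52, 203, 877, 4140, 21147, 115975, 678570, 4213597, 27644437, 190899322, 1382958545, 10480142147
Sum = 2 + 5 + 15 + 52 + 203 + 877 + 4140 + 21147 + 115975 + 678570 + 4213597 + 27644437 + 190899322 + 1382958545 + 10480142147 = 12086679034.

12086679034


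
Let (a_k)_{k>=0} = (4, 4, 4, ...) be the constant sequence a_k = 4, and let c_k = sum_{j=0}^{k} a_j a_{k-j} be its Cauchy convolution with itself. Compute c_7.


Since a_j = 4 for all j >= 0, the convolution sum becomes
c_k = sum_{j=0}^{k} 4 * 4 = 16 * (k + 1).
Equivalently, the generating function of (a_k) is 4/(1 - x) and its square is 16/(1 - x)^2 = sum_{k>=0} 16(k + 1) x^k.
For k = 7: 16 * 8 = 128.

128


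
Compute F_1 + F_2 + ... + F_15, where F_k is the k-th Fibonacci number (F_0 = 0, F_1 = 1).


Use the identity sum_{k=0}^{N} F_k = F_{N+2} - 1 (which follows from F_{k+2} - F_{k+1} = F_k). Then
sum_{k=1}^{15} F_k = (F_{17} - 1) - (F_{2} - 1) = F_{17} - F_{2}.
Computing: F_{17} = 1597, F_{2} = 1, so
Sum = 1597 - 1 = 1596.

1596


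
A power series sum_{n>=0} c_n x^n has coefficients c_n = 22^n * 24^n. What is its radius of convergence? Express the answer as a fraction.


By the root test (Cauchy-Hadamard), the radius is R = 1 / limsup_n |c_n|^(1/n).
Here |c_n|^(1/n) = (22^n * 24^n)^(1/n) = 22 * 24 = 528 for all n.
So R = 1/528 = 1/528.

1/528


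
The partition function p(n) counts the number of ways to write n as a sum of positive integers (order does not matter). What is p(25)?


Using the generating function prod_{k>=1} 1/(1-x^k), we compute p(25).
By dynamic programming over parts 1 through 25:
p(25) = 1958

1958


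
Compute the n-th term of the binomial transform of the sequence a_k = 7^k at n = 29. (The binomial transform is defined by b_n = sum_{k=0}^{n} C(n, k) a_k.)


With a_k = 7^k, b_n = sum_{k=0}^{n} C(n, k) 7^k = (1 + 7)^n by the binomial theorem.
For n = 29: (1 + 7)^29 = 8^29 = 154742504910672534362390528.

154742504910672534362390528


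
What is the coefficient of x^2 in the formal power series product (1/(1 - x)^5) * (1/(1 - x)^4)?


Combine the factors: (1/(1 - x)^5) * (1/(1 - x)^4) = 1/(1 - x)^9.
Then use 1/(1 - x)^r = sum_{k>=0} C(k + r - 1, r - 1) x^k with r = 9 and k = 2:
C(10, 8) = 45.

45


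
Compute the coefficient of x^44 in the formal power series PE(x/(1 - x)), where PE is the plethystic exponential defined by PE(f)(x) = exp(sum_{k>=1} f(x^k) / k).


For f(x) = x/(1 - x) we have
sum_{k>=1} f(x^k) / k = sum_{k>=1} (1/k) * x^k / (1 - x^k) = sum_{k, m >= 1} x^(k m) / k,
which after exponentiating simplifies to
PE(x/(1 - x)) = prod_{k>=1} 1 / (1 - x^k).
This is the generating function for the partition function p(n), so the coefficient of x^44 is p(44).
Computing p(44) by dynamic programming over parts 1, 2, ..., 44: p(44) = 75175.

75175


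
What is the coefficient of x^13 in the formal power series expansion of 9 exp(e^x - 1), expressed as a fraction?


exp(e^x - 1) is the exponential generating function for the Bell numbers Bell_k: exp(e^x - 1) = sum_{k>=0} Bell_k x^k / k!.
So the coefficient of x^13 in 9 exp(e^x - 1) is 9 Bell_13 / 13!.
Computing: Bell_13 = 27644437 and 13! = 6227020800, giving
9 * 27644437/6227020800 = 27644437/691891200.

27644437/691891200


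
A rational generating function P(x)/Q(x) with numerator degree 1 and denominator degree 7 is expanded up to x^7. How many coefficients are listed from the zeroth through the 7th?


Expanding up to x^7 gives the coefficients for x^0, x^1, ..., x^7.
That is 7 + 1 = 8 coefficients in total.

8


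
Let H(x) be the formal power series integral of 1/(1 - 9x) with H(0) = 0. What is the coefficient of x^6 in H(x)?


1/(1 - 9x) = sum_{k>=0} 9^k x^k. Integrating termwise with H(0) = 0:
H(x) = sum_{k>=0} 9^k x^(k+1) / (k+1) = sum_{m>=1} 9^(m-1) x^m / m.
For m = 6: 9^5/6 = 59049/6 = 19683/2.

19683/2


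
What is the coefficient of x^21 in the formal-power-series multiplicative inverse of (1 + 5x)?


The inverse is 1/(1 + 5x). Apply the geometric identity 1/(1 - y) = sum_{k>=0} y^k with y = -5x:
1/(1 + 5x) = sum_{k>=0} (-5)^k x^k.
So the coefficient of x^21 is (-5)^21 = -476837158203125.

-476837158203125


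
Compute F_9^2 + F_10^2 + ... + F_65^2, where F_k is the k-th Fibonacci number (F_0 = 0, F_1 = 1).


There is a standard identity sum_{k=0}^{N} F_k^2 = F_N * F_{N+1} (proved inductively from the telescoping relation F_k^2 = F_k F_{k+1} - F_{k-1} F_k). Then
sum_{k=9}^{65} F_k^2 = F_65 F_66 - F_8 F_9.
Computing: F_65 = 17167680177565, F_66 = 27777890035288, F_8 = 21, F_9 = 34.
Sum = 17167680177565 * 27777890035288 - 21 * 34 = 476881932133394135955913006.

476881932133394135955913006


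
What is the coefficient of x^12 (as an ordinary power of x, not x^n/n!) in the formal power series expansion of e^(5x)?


The exponential series is e^y = sum_{k>=0} y^k / k!. Substituting y = 5x gives
e^(5x) = sum_{k>=0} 5^k x^k / k!.
So the coefficient of x^n is a^n/n! with a = 5, n = 12:
5^12 / 12! = 244140625/479001600 = 9765625/19160064

9765625/19160064


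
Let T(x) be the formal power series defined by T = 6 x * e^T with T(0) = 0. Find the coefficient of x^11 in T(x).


Apply the Lagrange inversion formula: if T = 6 x * phi(T) with phi(t) = e^t, then
[x^n] T = 6^n * (1/n) [t^(n-1)] phi(t)^n = 6^n * (1/n) [t^(n-1)] e^(n t) = 6^n * (1/n) * n^(n-1) / (n-1)! = 6^n * n^(n-1) / n!.
When c = 1 this is the Cayley count of rooted labeled trees on n vertices, divided by n!.
For n = 11: 6^11 * 11^10 / 11! = 362797056 * 25937424601/39916800 = 41254652801736/175.

41254652801736/175


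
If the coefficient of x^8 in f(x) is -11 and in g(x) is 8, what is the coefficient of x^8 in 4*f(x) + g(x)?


Scalar multiplication scales coefficients: 4 * -11 = -44.
Then add the g coefficient: -44 + 8
= -36

-36


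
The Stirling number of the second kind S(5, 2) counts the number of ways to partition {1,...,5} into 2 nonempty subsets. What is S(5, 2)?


Using the explicit formula S(n,k) = (1/k!) sum_{j=0}^{k} (-1)^(k-j) C(k,j) j^n:
S(5, 2) = 15
Equivalently, S(n,k) is n! times the coefficient of x^n in the EGF (e^x - 1)^k / k!.

15
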